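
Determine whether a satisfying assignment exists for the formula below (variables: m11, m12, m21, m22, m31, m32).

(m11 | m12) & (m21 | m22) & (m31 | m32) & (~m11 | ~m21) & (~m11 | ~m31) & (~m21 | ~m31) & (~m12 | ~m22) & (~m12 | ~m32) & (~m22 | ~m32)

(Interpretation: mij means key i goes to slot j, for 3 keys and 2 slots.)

No, unsatisfiable

Branch on m11: set m11 = 1.
(~m21) alone gives m21 = 0.
(m22) alone gives m22 = 1.
(~m31) alone gives m31 = 0.
(m32) alone gives m32 = 1.
That conflicts with the unit clause (~m32).
Undo m11 and try m11 = 0.
(m12) alone gives m12 = 1.
(~m22) alone gives m22 = 0.
(m21) alone gives m21 = 1.
(~m31) alone gives m31 = 0.
(m32) alone gives m32 = 1.
That conflicts with the unit clause (~m32).
Either choice for m11 ends in contradiction.
No assignment satisfies every clause.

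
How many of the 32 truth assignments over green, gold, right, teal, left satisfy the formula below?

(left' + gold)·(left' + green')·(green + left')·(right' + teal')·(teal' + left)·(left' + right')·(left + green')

There are 2^5 = 32 truth assignments over (green, gold, right, teal, left).
Split on green. With green = 1, the clauses containing green are satisfied and green' drops from the rest; 0 of the 2^4 = 16 assignments to the other variables satisfy what remains.
With green = 0, by the same count on the reduced clause set, 4 assignments work.
(One model: green=F, gold=F, right=F, teal=F, left=F.)
Total: 0 + 4 = 4.

4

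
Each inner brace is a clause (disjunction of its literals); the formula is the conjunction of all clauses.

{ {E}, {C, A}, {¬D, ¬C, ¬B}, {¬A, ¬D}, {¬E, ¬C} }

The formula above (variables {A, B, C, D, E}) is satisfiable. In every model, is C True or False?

False

Suppose C = True.
(E) alone gives E = True.
Now (¬E) is unsatisfied and unit — conflict.
So every satisfying assignment has C = False.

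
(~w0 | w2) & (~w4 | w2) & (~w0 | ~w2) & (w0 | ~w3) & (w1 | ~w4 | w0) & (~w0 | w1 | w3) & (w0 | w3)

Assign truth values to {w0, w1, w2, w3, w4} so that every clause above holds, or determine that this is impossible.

UNSATISFIABLE

Branch on w0: set w0 = 0.
From the singleton clause (~w3), w3 = 0.
But (w3) is also a unit clause — contradiction.
That branch fails; take w0 = 1 instead.
From the singleton clause (w2), w2 = 1.
But (~w2) is also a unit clause — contradiction.
Both values of w0 lead to a conflict.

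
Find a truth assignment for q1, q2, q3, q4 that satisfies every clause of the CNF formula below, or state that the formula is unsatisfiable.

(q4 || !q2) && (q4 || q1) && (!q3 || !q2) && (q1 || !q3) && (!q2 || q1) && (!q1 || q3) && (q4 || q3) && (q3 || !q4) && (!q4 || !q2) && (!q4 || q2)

q1 ↦ true, q2 ↦ false, q3 ↦ true, q4 ↦ false

Case q4 = false:
The clause (!q2) is unit, so q2 = false.
The clause (q1) is unit, so q1 = true.
The clause (q3) is unit, so q3 = true.
Every clause now holds.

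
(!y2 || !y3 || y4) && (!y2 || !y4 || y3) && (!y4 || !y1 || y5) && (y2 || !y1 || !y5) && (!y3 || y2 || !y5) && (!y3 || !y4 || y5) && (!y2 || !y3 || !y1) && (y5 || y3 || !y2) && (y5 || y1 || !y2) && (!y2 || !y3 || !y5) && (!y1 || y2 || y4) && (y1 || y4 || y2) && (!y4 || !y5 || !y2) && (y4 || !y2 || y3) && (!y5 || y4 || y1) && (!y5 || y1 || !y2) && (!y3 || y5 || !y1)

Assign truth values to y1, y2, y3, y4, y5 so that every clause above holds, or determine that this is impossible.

y1=false; y2=false; y3=false; y4=true; y5=false

Try y2 = false.
Try y1 = false.
(y4) alone gives y4 = true.
Try y3 = false.
All clauses hold; y5 can take either value.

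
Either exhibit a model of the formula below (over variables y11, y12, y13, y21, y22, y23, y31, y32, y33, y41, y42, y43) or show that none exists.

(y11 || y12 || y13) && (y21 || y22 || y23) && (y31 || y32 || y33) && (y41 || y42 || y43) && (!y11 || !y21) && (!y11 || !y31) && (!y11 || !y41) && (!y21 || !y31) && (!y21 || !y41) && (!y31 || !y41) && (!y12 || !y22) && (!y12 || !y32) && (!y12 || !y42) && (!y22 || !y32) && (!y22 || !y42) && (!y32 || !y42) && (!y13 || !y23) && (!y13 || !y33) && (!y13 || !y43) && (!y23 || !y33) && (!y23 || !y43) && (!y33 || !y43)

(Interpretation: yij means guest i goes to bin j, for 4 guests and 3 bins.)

UNSATISFIABLE

Branch on y11: set y11 = false.
Branch on y12: set y12 = true.
The clause (!y22) is unit, so y22 = false.
The clause (!y32) is unit, so y32 = false.
The clause (!y42) is unit, so y42 = false.
Branch on y21: set y21 = true.
The clause (!y31) is unit, so y31 = false.
The clause (y33) is unit, so y33 = true.
The clause (!y41) is unit, so y41 = false.
The clause (y43) is unit, so y43 = true.
That conflicts with the unit clause (!y43).
That branch fails; take y21 = false instead.
The clause (y23) is unit, so y23 = true.
The clause (!y13) is unit, so y13 = false.
The clause (!y33) is unit, so y33 = false.
The clause (y31) is unit, so y31 = true.
The clause (!y41) is unit, so y41 = false.
The clause (y43) is unit, so y43 = true.
That conflicts with the unit clause (!y43).
Either choice for y21 ends in contradiction.
That branch fails; take y12 = false instead.
The clause (y13) is unit, so y13 = true.
The clause (!y23) is unit, so y23 = false.
The clause (!y33) is unit, so y33 = false.
The clause (!y43) is unit, so y43 = false.
Branch on y21: set y21 = true.
The clause (!y31) is unit, so y31 = false.
The clause (y32) is unit, so y32 = true.
The clause (!y41) is unit, so y41 = false.
The clause (y42) is unit, so y42 = true.
That conflicts with the unit clause (!y42).
That branch fails; take y21 = false instead.
The clause (y22) is unit, so y22 = true.
The clause (!y32) is unit, so y32 = false.
The clause (y31) is unit, so y31 = true.
The clause (!y41) is unit, so y41 = false.
The clause (y42) is unit, so y42 = true.
That conflicts with the unit clause (!y42).
Either choice for y21 ends in contradiction.
Either choice for y12 ends in contradiction.
That branch fails; take y11 = true instead.
The clause (!y21) is unit, so y21 = false.
The clause (!y31) is unit, so y31 = false.
The clause (!y41) is unit, so y41 = false.
Branch on y22: set y22 = true.
The clause (!y12) is unit, so y12 = false.
The clause (!y32) is unit, so y32 = false.
The clause (y33) is unit, so y33 = true.
The clause (!y42) is unit, so y42 = false.
The clause (y43) is unit, so y43 = true.
That conflicts with the unit clause (!y43).
That branch fails; take y22 = false instead.
The clause (y23) is unit, so y23 = true.
The clause (!y13) is unit, so y13 = false.
The clause (!y33) is unit, so y33 = false.
The clause (y32) is unit, so y32 = true.
The clause (!y12) is unit, so y12 = false.
The clause (!y42) is unit, so y42 = false.
The clause (y43) is unit, so y43 = true.
That conflicts with the unit clause (!y43).
Either choice for y22 ends in contradiction.
Either choice for y11 ends in contradiction.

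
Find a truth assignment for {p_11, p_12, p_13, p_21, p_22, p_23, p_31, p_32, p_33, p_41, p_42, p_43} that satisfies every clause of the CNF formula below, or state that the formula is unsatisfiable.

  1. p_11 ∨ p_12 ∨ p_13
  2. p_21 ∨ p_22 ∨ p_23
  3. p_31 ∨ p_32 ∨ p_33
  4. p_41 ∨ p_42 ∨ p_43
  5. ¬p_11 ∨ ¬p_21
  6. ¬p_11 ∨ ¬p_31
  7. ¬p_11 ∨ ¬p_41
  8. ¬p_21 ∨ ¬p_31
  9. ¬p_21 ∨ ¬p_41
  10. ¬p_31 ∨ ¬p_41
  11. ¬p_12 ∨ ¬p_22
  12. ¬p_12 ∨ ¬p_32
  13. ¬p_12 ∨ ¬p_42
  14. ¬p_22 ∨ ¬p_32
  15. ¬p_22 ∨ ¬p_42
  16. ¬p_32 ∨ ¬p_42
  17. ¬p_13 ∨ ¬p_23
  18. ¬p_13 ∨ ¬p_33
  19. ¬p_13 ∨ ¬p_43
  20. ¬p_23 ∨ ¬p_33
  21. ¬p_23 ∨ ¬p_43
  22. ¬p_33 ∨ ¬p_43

UNSATISFIABLE

Case p_11 = False:
Case p_12 = True:
Unit clause (¬p_22) forces p_22 = False.
Unit clause (¬p_32) forces p_32 = False.
Unit clause (¬p_42) forces p_42 = False.
Case p_21 = True:
Unit clause (¬p_31) forces p_31 = False.
Unit clause (p_33) forces p_33 = True.
Unit clause (¬p_41) forces p_41 = False.
Unit clause (p_43) forces p_43 = True.
Now (¬p_43) is unsatisfied and unit — conflict.
So p_21 must be the other value — set p_21 = False.
Unit clause (p_23) forces p_23 = True.
Unit clause (¬p_13) forces p_13 = False.
Unit clause (¬p_33) forces p_33 = False.
Unit clause (p_31) forces p_31 = True.
Unit clause (¬p_41) forces p_41 = False.
Unit clause (p_43) forces p_43 = True.
Now (¬p_43) is unsatisfied and unit — conflict.
Either choice for p_21 ends in contradiction.
So p_12 must be the other value — set p_12 = False.
Unit clause (p_13) forces p_13 = True.
Unit clause (¬p_23) forces p_23 = False.
Unit clause (¬p_33) forces p_33 = False.
Unit clause (¬p_43) forces p_43 = False.
Case p_21 = True:
Unit clause (¬p_31) forces p_31 = False.
Unit clause (p_32) forces p_32 = True.
Unit clause (¬p_41) forces p_41 = False.
Unit clause (p_42) forces p_42 = True.
Now (¬p_42) is unsatisfied and unit — conflict.
So p_21 must be the other value — set p_21 = False.
Unit clause (p_22) forces p_22 = True.
Unit clause (¬p_32) forces p_32 = False.
Unit clause (p_31) forces p_31 = True.
Unit clause (¬p_41) forces p_41 = False.
Unit clause (p_42) forces p_42 = True.
Now (¬p_42) is unsatisfied and unit — conflict.
Either choice for p_21 ends in contradiction.
Either choice for p_12 ends in contradiction.
So p_11 must be the other value — set p_11 = True.
Unit clause (¬p_21) forces p_21 = False.
Unit clause (¬p_31) forces p_31 = False.
Unit clause (¬p_41) forces p_41 = False.
Case p_22 = True:
Unit clause (¬p_12) forces p_12 = False.
Unit clause (¬p_32) forces p_32 = False.
Unit clause (p_33) forces p_33 = True.
Unit clause (¬p_42) forces p_42 = False.
Unit clause (p_43) forces p_43 = True.
Now (¬p_43) is unsatisfied and unit — conflict.
So p_22 must be the other value — set p_22 = False.
Unit clause (p_23) forces p_23 = True.
Unit clause (¬p_13) forces p_13 = False.
Unit clause (¬p_33) forces p_33 = False.
Unit clause (p_32) forces p_32 = True.
Unit clause (¬p_12) forces p_12 = False.
Unit clause (¬p_42) forces p_42 = False.
Unit clause (p_43) forces p_43 = True.
Now (¬p_43) is unsatisfied and unit — conflict.
Either choice for p_22 ends in contradiction.
Either choice for p_11 ends in contradiction.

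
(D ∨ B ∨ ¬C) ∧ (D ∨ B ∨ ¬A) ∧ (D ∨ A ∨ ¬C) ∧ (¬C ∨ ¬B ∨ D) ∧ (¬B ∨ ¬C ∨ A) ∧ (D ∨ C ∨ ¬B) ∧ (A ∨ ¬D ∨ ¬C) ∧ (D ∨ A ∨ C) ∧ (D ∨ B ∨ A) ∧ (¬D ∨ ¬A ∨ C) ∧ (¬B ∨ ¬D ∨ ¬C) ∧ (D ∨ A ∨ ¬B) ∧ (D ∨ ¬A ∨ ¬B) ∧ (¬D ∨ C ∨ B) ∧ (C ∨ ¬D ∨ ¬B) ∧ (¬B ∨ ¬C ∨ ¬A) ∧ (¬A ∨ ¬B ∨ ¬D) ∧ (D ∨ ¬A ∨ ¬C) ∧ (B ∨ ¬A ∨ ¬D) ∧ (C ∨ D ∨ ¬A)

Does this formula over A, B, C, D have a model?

Suppose D = True.
Suppose A = True.
The clause (C) is unit, so C = True.
The clause (¬B) is unit, so B = False.
Now (B) is unsatisfied and unit — conflict.
So A must be the other value — set A = False.
The clause (¬C) is unit, so C = False.
The clause (B) is unit, so B = True.
Now (¬B) is unsatisfied and unit — conflict.
Either choice for A ends in contradiction.
So D must be the other value — set D = False.
Suppose B = True.
The clause (¬C) is unit, so C = False.
Now (C) is unsatisfied and unit — conflict.
So B must be the other value — set B = False.
The clause (¬C) is unit, so C = False.
The clause (¬A) is unit, so A = False.
Now (A) is unsatisfied and unit — conflict.
Either choice for B ends in contradiction.
Either choice for D ends in contradiction.
No assignment satisfies every clause.

No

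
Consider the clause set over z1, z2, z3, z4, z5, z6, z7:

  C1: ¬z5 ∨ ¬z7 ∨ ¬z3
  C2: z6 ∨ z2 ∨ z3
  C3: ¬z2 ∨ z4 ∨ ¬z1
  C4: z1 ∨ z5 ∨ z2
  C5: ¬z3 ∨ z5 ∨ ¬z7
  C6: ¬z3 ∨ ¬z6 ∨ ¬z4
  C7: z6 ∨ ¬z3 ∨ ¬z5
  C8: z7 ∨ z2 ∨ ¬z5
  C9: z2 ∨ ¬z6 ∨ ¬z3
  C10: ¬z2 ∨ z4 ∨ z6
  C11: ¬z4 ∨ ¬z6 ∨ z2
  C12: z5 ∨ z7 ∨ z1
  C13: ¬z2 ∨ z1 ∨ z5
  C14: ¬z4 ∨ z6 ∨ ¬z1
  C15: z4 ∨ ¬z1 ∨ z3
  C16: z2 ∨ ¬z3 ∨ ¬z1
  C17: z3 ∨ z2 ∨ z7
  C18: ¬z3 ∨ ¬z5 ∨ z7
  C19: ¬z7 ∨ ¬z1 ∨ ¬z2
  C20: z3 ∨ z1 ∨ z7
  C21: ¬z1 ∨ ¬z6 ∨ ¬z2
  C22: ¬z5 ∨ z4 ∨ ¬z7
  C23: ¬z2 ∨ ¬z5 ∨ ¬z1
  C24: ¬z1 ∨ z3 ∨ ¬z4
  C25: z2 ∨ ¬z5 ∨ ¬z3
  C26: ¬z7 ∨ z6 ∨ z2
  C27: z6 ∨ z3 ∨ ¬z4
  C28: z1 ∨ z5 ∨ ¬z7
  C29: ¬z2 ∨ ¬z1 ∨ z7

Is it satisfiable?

Yes

Branch on z5: set z5 = True.
Branch on z7: set z7 = True.
Unit clause (¬z3) forces z3 = False.
Unit clause (z4) forces z4 = True.
Unit clause (¬z1) forces z1 = False.
Unit clause (z6) forces z6 = True.
Unit clause (z2) forces z2 = True.
This assignment satisfies each clause.
A satisfying assignment: z1=False,  z2=True,  z3=False,  z4=True,  z5=True,  z6=True,  z7=True.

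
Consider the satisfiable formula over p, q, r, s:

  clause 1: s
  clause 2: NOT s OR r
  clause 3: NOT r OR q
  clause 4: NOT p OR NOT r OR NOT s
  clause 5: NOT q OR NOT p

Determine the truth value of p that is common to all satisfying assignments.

False

Suppose p = true.
Unit clause (s) forces s = true.
Unit clause (r) forces r = true.
That conflicts with the unit clause (NOT r).
So every satisfying assignment has p = False.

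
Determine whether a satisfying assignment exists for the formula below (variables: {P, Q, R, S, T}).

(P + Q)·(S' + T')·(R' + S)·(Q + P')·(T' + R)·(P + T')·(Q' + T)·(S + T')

Suppose P = 1.
Unit clause (Q) forces Q = 1.
Unit clause (T) forces T = 1.
Unit clause (S') forces S = 0.
But (S) is also a unit clause — contradiction.
Undo P and try P = 0.
Unit clause (Q) forces Q = 1.
Unit clause (T') forces T = 0.
But (T) is also a unit clause — contradiction.
Either choice for P ends in contradiction.
No assignment satisfies every clause.

Unsatisfiable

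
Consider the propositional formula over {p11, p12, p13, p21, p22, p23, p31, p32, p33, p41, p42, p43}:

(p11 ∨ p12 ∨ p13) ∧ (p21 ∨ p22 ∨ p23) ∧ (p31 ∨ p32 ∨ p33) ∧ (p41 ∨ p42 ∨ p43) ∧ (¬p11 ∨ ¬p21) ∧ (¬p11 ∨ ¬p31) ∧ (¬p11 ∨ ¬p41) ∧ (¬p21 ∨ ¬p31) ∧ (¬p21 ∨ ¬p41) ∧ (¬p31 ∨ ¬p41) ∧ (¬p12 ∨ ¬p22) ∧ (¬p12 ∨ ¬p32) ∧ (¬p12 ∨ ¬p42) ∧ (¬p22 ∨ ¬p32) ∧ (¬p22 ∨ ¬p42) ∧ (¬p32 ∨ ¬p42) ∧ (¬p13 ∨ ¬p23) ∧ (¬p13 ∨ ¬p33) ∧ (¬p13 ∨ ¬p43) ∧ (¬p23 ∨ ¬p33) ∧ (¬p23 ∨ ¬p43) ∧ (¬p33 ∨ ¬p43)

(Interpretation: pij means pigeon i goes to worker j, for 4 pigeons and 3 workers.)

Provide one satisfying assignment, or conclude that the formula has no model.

UNSATISFIABLE

Branch on p11: set p11 = False.
Branch on p12: set p12 = True.
(¬p22) alone gives p22 = False.
(¬p32) alone gives p32 = False.
(¬p42) alone gives p42 = False.
Branch on p21: set p21 = True.
(¬p31) alone gives p31 = False.
(p33) alone gives p33 = True.
(¬p41) alone gives p41 = False.
(p43) alone gives p43 = True.
That conflicts with the unit clause (¬p43).
So p21 must be the other value — set p21 = False.
(p23) alone gives p23 = True.
(¬p13) alone gives p13 = False.
(¬p33) alone gives p33 = False.
(p31) alone gives p31 = True.
(¬p41) alone gives p41 = False.
(p43) alone gives p43 = True.
That conflicts with the unit clause (¬p43).
Either choice for p21 ends in contradiction.
So p12 must be the other value — set p12 = False.
(p13) alone gives p13 = True.
(¬p23) alone gives p23 = False.
(¬p33) alone gives p33 = False.
(¬p43) alone gives p43 = False.
Branch on p21: set p21 = True.
(¬p31) alone gives p31 = False.
(p32) alone gives p32 = True.
(¬p41) alone gives p41 = False.
(p42) alone gives p42 = True.
That conflicts with the unit clause (¬p42).
So p21 must be the other value — set p21 = False.
(p22) alone gives p22 = True.
(¬p32) alone gives p32 = False.
(p31) alone gives p31 = True.
(¬p41) alone gives p41 = False.
(p42) alone gives p42 = True.
That conflicts with the unit clause (¬p42).
Either choice for p21 ends in contradiction.
Either choice for p12 ends in contradiction.
So p11 must be the other value — set p11 = True.
(¬p21) alone gives p21 = False.
(¬p31) alone gives p31 = False.
(¬p41) alone gives p41 = False.
Branch on p22: set p22 = True.
(¬p12) alone gives p12 = False.
(¬p32) alone gives p32 = False.
(p33) alone gives p33 = True.
(¬p42) alone gives p42 = False.
(p43) alone gives p43 = True.
That conflicts with the unit clause (¬p43).
So p22 must be the other value — set p22 = False.
(p23) alone gives p23 = True.
(¬p13) alone gives p13 = False.
(¬p33) alone gives p33 = False.
(p32) alone gives p32 = True.
(¬p12) alone gives p12 = False.
(¬p42) alone gives p42 = False.
(p43) alone gives p43 = True.
That conflicts with the unit clause (¬p43).
Either choice for p22 ends in contradiction.
Either choice for p11 ends in contradiction.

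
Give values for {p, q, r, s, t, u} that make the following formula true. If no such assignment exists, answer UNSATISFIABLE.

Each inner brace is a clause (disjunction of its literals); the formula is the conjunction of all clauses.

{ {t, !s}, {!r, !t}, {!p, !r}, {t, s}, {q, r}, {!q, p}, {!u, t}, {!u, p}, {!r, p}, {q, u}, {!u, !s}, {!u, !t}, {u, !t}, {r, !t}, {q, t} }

Case t = true:
Unit clause (!r) forces r = false.
That conflicts with the unit clause (r).
Undo t and try t = false.
Unit clause (!s) forces s = false.
That conflicts with the unit clause (s).
Neither t = true nor t = false works.

UNSATISFIABLE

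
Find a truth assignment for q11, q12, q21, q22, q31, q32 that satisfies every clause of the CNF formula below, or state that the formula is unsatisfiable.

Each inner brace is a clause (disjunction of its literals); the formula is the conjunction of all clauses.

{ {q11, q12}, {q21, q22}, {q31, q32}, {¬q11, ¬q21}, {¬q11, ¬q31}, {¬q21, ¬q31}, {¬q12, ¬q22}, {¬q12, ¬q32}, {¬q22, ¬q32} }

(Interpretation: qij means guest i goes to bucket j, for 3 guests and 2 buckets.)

Branch on q11: set q11 = True.
(¬q21) alone gives q21 = False.
(q22) alone gives q22 = True.
(¬q31) alone gives q31 = False.
(q32) alone gives q32 = True.
Now (¬q32) is unsatisfied and unit — conflict.
That branch fails; take q11 = False instead.
(q12) alone gives q12 = True.
(¬q22) alone gives q22 = False.
(q21) alone gives q21 = True.
(¬q31) alone gives q31 = False.
(q32) alone gives q32 = True.
Now (¬q32) is unsatisfied and unit — conflict.
Neither q11 = True nor q11 = False works.

UNSATISFIABLE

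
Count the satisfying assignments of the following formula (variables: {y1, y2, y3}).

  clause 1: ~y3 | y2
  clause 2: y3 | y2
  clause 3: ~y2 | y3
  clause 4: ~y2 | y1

There are 2^3 = 8 truth assignments over (y1, y2, y3).
Check each against the 4 clauses (columns in the order y1, y2, y3):
  F F F  ✗ fails (y3 | y2)
  F F T  ✗ fails (~y3 | y2)
  F T F  ✗ fails (~y2 | y3)
  F T T  ✗ fails (~y2 | y1)
  T F F  ✗ fails (y3 | y2)
  T F T  ✗ fails (~y3 | y2)
  T T F  ✗ fails (~y2 | y3)
  T T T  ✓ satisfies all
1 of the 8 rows is a model.

1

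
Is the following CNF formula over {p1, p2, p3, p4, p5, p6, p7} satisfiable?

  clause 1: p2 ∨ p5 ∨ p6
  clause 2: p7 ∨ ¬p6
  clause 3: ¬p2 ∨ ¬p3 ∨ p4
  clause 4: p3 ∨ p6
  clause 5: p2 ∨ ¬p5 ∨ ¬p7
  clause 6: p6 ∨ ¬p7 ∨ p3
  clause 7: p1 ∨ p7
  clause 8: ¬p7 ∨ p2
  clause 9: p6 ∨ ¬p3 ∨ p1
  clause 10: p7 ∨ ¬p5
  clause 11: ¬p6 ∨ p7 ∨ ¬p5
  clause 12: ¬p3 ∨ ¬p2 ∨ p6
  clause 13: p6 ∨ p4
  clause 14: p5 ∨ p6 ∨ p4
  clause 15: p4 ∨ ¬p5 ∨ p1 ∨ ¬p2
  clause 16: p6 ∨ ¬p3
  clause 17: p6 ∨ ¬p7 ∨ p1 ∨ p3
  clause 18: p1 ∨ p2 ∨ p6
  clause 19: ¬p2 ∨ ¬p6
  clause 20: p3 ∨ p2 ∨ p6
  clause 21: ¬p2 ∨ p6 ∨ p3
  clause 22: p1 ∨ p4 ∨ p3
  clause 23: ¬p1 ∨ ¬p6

No

Try p7 = True.
Unit clause (p2) forces p2 = True.
Unit clause (¬p6) forces p6 = False.
Unit clause (p3) forces p3 = True.
But (¬p3) is also a unit clause — contradiction.
So p7 must be the other value — set p7 = False.
Unit clause (¬p6) forces p6 = False.
Unit clause (p3) forces p3 = True.
But (¬p3) is also a unit clause — contradiction.
Neither p7 = True nor p7 = False works.
No assignment satisfies every clause.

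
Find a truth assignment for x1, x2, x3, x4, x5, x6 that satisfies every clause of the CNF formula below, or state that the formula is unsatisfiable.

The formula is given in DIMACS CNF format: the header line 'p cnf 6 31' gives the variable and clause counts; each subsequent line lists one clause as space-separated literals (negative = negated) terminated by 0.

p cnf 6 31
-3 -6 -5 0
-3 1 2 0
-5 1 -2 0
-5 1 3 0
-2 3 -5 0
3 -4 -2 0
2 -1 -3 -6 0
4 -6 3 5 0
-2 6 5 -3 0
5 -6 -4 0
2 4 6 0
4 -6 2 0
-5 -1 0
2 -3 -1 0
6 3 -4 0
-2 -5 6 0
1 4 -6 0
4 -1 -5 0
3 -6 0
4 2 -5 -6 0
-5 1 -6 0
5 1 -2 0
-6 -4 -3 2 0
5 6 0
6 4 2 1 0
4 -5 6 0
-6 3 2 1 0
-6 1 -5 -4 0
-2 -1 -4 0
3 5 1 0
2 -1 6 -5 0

Suppose x5 = False.
Unit clause (x6) forces x6 = True.
Unit clause (¬x4) forces x4 = False.
Unit clause (x3) forces x3 = True.
Unit clause (x2) forces x2 = True.
Unit clause (x1) forces x1 = True.
All clauses are satisfied.

x1: True,  x2: True,  x3: True,  x4: False,  x5: False,  x6: True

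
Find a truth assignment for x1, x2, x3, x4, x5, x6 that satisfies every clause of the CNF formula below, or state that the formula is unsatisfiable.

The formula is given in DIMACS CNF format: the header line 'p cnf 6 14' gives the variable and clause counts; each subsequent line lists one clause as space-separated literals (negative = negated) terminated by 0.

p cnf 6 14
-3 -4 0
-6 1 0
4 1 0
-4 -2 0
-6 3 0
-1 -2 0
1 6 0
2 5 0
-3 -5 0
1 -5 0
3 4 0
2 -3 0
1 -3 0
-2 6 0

Case x3 = False:
From the singleton clause (¬x6), x6 = False.
From the singleton clause (x1), x1 = True.
From the singleton clause (¬x2), x2 = False.
From the singleton clause (x5), x5 = True.
From the singleton clause (x4), x4 = True.
Every clause now holds.

x1: True,  x2: False,  x3: False,  x4: True,  x5: True,  x6: False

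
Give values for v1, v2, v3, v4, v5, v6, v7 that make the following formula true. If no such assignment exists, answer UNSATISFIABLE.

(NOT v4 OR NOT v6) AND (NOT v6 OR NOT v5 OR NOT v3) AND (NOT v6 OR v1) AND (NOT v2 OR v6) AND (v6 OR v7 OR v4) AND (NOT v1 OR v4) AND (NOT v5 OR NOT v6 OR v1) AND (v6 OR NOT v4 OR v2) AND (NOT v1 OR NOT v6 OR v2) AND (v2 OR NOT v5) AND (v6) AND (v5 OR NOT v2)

From the singleton clause (v6), v6 = true.
From the singleton clause (NOT v4), v4 = false.
From the singleton clause (v1), v1 = true.
That conflicts with the unit clause (NOT v1).

UNSATISFIABLE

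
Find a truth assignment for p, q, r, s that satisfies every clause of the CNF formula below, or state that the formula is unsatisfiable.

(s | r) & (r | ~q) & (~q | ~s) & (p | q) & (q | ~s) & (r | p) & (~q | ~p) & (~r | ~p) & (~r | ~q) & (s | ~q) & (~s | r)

UNSATISFIABLE

Suppose s = 1.
(~q) alone gives q = 0.
That conflicts with the unit clause (q).
So s must be the other value — set s = 0.
(r) alone gives r = 1.
(~p) alone gives p = 0.
(q) alone gives q = 1.
That conflicts with the unit clause (~q).
Both values of s lead to a conflict.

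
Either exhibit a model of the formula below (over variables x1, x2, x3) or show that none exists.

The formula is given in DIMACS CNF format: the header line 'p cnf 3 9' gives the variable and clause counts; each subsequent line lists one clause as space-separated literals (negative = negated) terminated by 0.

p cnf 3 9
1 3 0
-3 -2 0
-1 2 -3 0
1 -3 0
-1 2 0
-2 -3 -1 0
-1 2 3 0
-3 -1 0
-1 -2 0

UNSATISFIABLE

Case x1 = True:
From the singleton clause (x2), x2 = True.
Now (¬x2) is unsatisfied and unit — conflict.
Backtrack on x1: now try x1 = False.
From the singleton clause (x3), x3 = True.
Now (¬x3) is unsatisfied and unit — conflict.
Both values of x1 lead to a conflict.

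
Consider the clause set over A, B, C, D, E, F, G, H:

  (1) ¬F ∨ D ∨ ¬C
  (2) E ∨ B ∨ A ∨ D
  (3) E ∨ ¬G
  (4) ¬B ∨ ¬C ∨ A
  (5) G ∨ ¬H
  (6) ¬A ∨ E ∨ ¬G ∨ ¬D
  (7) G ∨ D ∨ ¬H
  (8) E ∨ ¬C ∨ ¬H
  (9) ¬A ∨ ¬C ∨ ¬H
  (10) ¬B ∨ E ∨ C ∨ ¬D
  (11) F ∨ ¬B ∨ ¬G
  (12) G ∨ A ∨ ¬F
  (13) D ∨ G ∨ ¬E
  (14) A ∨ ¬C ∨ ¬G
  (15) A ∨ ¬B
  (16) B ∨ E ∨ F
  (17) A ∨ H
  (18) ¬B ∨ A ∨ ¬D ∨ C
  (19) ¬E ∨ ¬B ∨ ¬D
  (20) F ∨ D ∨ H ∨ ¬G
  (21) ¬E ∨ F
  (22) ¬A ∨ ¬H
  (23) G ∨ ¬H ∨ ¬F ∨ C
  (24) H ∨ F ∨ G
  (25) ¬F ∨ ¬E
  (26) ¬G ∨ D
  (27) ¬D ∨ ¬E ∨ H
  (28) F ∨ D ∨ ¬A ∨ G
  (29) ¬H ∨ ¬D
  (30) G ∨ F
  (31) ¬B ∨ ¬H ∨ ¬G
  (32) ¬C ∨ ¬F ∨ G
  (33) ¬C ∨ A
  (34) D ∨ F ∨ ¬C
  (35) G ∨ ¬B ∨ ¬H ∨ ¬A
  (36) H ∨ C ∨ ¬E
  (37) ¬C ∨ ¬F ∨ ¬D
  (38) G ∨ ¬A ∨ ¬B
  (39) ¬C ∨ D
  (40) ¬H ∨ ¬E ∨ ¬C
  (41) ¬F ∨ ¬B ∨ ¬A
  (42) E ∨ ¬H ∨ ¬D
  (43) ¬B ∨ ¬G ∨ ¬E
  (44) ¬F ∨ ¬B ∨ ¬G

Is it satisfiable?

Suppose E = False.
The clause (¬G) is unit, so G = False.
The clause (¬H) is unit, so H = False.
The clause (A) is unit, so A = True.
The clause (F) is unit, so F = True.
The clause (¬C) is unit, so C = False.
The clause (¬B) is unit, so B = False.
No clause remains; D is free.
A satisfying assignment: A=True,  B=False,  C=False,  D=False,  E=False,  F=True,  G=False,  H=False.

Yes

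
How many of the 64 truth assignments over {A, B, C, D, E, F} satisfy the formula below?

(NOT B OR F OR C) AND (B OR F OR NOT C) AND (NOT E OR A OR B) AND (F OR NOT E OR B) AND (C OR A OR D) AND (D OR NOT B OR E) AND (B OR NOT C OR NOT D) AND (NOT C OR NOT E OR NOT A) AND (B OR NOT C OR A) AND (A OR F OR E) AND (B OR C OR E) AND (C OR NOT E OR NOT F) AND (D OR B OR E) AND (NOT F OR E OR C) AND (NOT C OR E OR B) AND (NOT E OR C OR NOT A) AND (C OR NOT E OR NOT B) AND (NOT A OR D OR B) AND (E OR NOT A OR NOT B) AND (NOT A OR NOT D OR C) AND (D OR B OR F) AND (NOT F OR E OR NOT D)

4

There are 2^6 = 64 truth assignments over (A, B, C, D, E, F).
Split on E. With E = true, the clauses containing E are satisfied and NOT E drops from the rest; 4 of the 2^5 = 32 assignments to the other variables satisfy what remains.
With E = false, by the same count on the reduced clause set, 0 assignments work.
(One model: A=F, B=T, C=T, D=F, E=T, F=F.)
Total: 4 + 0 = 4.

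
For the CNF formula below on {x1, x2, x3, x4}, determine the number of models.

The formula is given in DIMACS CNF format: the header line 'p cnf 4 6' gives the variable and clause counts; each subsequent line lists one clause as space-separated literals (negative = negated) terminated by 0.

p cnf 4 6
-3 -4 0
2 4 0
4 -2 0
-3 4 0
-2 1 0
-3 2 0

There are 2^4 = 16 truth assignments over (x1, x2, x3, x4).
Split on x2. With x2 = True, the clauses containing x2 are satisfied and ¬x2 drops from the rest; 1 of the 2^3 = 8 assignments to the other variables satisfy what remains.
With x2 = False, by the same count on the reduced clause set, 2 assignments work.
(One model: x1=F, x2=F, x3=F, x4=T.)
Total: 1 + 2 = 3.

3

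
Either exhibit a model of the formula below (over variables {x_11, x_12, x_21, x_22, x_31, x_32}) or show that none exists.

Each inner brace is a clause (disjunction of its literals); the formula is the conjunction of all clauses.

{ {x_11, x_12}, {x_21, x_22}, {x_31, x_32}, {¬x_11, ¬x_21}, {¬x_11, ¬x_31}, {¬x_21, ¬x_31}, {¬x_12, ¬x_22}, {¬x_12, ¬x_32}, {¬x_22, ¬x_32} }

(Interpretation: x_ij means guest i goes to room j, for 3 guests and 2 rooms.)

Case x_11 = True:
(¬x_21) alone gives x_21 = False.
(x_22) alone gives x_22 = True.
(¬x_31) alone gives x_31 = False.
(x_32) alone gives x_32 = True.
But (¬x_32) is also a unit clause — contradiction.
Undo x_11 and try x_11 = False.
(x_12) alone gives x_12 = True.
(¬x_22) alone gives x_22 = False.
(x_21) alone gives x_21 = True.
(¬x_31) alone gives x_31 = False.
(x_32) alone gives x_32 = True.
But (¬x_32) is also a unit clause — contradiction.
Both values of x_11 lead to a conflict.

UNSATISFIABLE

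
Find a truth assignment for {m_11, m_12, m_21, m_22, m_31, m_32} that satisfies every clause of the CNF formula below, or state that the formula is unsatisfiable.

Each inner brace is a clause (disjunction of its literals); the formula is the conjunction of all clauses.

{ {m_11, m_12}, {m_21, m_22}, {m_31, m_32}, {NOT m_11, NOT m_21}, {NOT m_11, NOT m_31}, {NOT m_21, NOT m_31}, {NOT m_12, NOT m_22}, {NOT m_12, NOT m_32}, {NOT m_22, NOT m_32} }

Suppose m_11 = true.
The clause (NOT m_21) is unit, so m_21 = false.
The clause (m_22) is unit, so m_22 = true.
The clause (NOT m_31) is unit, so m_31 = false.
The clause (m_32) is unit, so m_32 = true.
Now (NOT m_32) is unsatisfied and unit — conflict.
Backtrack on m_11: now try m_11 = false.
The clause (m_12) is unit, so m_12 = true.
The clause (NOT m_22) is unit, so m_22 = false.
The clause (m_21) is unit, so m_21 = true.
The clause (NOT m_31) is unit, so m_31 = false.
The clause (m_32) is unit, so m_32 = true.
Now (NOT m_32) is unsatisfied and unit — conflict.
Both values of m_11 lead to a conflict.

UNSATISFIABLE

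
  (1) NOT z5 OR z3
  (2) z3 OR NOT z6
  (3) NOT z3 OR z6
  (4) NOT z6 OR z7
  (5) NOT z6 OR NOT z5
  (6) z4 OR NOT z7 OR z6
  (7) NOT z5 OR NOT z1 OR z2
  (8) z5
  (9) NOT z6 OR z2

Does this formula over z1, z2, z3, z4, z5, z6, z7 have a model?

Unit clause (z5) forces z5 = true.
Unit clause (z3) forces z3 = true.
Unit clause (z6) forces z6 = true.
That conflicts with the unit clause (NOT z6).
No assignment satisfies every clause.

Unsatisfiable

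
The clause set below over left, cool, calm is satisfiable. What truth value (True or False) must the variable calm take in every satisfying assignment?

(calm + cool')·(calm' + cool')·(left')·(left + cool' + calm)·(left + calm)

True

Suppose calm = 0.
Unit clause (cool') forces cool = 0.
Unit clause (left') forces left = 0.
But (left) is also a unit clause — contradiction.
So every satisfying assignment has calm = True.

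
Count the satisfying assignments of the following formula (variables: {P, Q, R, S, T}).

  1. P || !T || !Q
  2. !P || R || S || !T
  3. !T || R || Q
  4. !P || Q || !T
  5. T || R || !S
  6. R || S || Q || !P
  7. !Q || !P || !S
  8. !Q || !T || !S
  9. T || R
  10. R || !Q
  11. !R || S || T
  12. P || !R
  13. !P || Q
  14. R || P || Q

There are 2^5 = 32 truth assignments over (P, Q, R, S, T).
Split on T. With T = true, the clauses containing T are satisfied and !T drops from the rest; 1 of the 2^4 = 16 assignments to the other variables satisfy what remains.
With T = false, by the same count on the reduced clause set, 0 assignments work.
Total: 1 + 0 = 1.

1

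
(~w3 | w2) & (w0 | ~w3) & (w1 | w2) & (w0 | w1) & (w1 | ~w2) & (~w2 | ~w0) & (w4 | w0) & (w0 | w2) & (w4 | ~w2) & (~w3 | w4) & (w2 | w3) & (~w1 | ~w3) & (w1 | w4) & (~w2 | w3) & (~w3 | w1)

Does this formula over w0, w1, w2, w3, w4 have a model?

Suppose w3 = 0.
Unit clause (w2) forces w2 = 1.
But (~w2) is also a unit clause — contradiction.
That branch fails; take w3 = 1 instead.
Unit clause (w2) forces w2 = 1.
Unit clause (w0) forces w0 = 1.
But (~w0) is also a unit clause — contradiction.
Both values of w3 lead to a conflict.
No assignment satisfies every clause.

Unsatisfiable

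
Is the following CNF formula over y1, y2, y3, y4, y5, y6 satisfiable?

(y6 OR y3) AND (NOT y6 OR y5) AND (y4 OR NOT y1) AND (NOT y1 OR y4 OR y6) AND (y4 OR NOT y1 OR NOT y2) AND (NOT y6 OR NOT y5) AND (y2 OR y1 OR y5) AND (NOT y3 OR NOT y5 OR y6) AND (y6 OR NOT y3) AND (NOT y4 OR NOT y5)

Branch on y6: set y6 = true.
Unit clause (y5) forces y5 = true.
Now (NOT y5) is unsatisfied and unit — conflict.
That branch fails; take y6 = false instead.
Unit clause (y3) forces y3 = true.
Now (NOT y3) is unsatisfied and unit — conflict.
Either choice for y6 ends in contradiction.
No assignment satisfies every clause.

No, unsatisfiable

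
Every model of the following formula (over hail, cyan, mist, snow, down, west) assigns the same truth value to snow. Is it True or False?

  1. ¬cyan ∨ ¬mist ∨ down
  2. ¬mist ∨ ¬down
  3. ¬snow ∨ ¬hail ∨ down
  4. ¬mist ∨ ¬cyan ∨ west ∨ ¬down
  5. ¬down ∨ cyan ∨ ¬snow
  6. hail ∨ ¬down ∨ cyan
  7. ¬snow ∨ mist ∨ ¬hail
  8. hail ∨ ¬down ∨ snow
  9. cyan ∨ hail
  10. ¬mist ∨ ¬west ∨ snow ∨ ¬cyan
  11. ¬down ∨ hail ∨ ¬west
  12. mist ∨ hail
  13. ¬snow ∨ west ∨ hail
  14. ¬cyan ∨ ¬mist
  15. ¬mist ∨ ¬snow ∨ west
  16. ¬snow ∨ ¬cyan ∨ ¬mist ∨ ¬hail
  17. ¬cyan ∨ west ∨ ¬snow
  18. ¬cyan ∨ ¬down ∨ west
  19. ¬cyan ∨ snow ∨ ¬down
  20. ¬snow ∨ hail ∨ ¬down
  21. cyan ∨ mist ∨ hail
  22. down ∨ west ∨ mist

Suppose snow = True.
Suppose mist = False.
Unit clause (¬hail) forces hail = False.
Now (hail) is unsatisfied and unit — conflict.
Undo mist and try mist = True.
Unit clause (¬down) forces down = False.
Unit clause (¬cyan) forces cyan = False.
Unit clause (¬hail) forces hail = False.
Now (hail) is unsatisfied and unit — conflict.
Both values of mist lead to a conflict.
So every satisfying assignment has snow = False.

False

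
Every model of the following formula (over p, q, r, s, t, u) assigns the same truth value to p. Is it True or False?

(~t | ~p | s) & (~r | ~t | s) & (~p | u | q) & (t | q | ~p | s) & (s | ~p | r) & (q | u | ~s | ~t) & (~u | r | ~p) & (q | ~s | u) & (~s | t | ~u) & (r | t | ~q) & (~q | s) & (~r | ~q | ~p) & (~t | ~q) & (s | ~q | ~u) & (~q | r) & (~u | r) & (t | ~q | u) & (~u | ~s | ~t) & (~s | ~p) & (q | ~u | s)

False

Suppose p = 1.
(~s) alone gives s = 0.
(~t) alone gives t = 0.
(q) alone gives q = 1.
That conflicts with the unit clause (~q).
So every satisfying assignment has p = False.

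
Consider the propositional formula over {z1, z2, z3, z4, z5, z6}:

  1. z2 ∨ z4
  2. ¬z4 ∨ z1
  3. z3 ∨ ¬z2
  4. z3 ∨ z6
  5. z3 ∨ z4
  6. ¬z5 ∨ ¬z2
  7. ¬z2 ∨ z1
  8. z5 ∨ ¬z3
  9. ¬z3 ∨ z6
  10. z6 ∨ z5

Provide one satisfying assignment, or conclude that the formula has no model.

z1: True,  z2: False,  z3: True,  z4: True,  z5: True,  z6: True

Suppose z2 = False.
Unit clause (z4) forces z4 = True.
Unit clause (z1) forces z1 = True.
Suppose z3 = True.
Unit clause (z5) forces z5 = True.
Unit clause (z6) forces z6 = True.
This assignment satisfies each clause.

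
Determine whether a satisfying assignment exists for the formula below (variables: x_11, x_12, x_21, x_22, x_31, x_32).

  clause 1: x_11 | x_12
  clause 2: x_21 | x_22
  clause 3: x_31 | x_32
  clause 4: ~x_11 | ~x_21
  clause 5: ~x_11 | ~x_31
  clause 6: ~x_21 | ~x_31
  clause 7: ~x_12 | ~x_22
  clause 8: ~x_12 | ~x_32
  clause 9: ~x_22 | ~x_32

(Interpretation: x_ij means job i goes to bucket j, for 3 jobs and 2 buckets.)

Try x_11 = 1.
From the singleton clause (~x_21), x_21 = 0.
From the singleton clause (x_22), x_22 = 1.
From the singleton clause (~x_31), x_31 = 0.
From the singleton clause (x_32), x_32 = 1.
But (~x_32) is also a unit clause — contradiction.
That branch fails; take x_11 = 0 instead.
From the singleton clause (x_12), x_12 = 1.
From the singleton clause (~x_22), x_22 = 0.
From the singleton clause (x_21), x_21 = 1.
From the singleton clause (~x_31), x_31 = 0.
From the singleton clause (x_32), x_32 = 1.
But (~x_32) is also a unit clause — contradiction.
Neither x_11 = 1 nor x_11 = 0 works.
No assignment satisfies every clause.

Unsatisfiable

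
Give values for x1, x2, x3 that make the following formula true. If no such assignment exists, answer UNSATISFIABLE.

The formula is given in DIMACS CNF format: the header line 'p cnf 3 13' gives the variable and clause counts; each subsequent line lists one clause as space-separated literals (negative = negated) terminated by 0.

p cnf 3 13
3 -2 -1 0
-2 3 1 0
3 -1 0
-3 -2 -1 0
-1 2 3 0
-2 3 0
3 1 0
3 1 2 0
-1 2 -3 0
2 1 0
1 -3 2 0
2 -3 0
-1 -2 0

Case x3 = True:
The clause (x2) is unit, so x2 = True.
The clause (¬x1) is unit, so x1 = False.
All clauses are satisfied.

x1: False, x2: True, x3: True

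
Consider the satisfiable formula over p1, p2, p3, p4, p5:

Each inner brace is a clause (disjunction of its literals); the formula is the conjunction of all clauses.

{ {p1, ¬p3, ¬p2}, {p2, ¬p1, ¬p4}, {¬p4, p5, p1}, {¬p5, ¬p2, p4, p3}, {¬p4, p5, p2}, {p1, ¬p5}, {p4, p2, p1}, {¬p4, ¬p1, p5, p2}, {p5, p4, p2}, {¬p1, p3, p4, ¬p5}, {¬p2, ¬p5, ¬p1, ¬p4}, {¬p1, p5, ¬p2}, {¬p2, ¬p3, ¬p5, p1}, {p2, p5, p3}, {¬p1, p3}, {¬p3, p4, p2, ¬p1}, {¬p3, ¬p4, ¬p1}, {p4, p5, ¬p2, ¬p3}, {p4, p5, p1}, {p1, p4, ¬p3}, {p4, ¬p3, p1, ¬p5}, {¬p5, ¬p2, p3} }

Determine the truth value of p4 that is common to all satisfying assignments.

Suppose p4 = True.
Case p2 = True:
Case p1 = True:
(¬p5) alone gives p5 = False.
But (p5) is also a unit clause — contradiction.
Backtrack on p1: now try p1 = False.
(¬p3) alone gives p3 = False.
(p5) alone gives p5 = True.
But (¬p5) is also a unit clause — contradiction.
Neither p1 = True nor p1 = False works.
Backtrack on p2: now try p2 = False.
(¬p1) alone gives p1 = False.
(p5) alone gives p5 = True.
But (¬p5) is also a unit clause — contradiction.
Neither p2 = True nor p2 = False works.
So every satisfying assignment has p4 = False.

False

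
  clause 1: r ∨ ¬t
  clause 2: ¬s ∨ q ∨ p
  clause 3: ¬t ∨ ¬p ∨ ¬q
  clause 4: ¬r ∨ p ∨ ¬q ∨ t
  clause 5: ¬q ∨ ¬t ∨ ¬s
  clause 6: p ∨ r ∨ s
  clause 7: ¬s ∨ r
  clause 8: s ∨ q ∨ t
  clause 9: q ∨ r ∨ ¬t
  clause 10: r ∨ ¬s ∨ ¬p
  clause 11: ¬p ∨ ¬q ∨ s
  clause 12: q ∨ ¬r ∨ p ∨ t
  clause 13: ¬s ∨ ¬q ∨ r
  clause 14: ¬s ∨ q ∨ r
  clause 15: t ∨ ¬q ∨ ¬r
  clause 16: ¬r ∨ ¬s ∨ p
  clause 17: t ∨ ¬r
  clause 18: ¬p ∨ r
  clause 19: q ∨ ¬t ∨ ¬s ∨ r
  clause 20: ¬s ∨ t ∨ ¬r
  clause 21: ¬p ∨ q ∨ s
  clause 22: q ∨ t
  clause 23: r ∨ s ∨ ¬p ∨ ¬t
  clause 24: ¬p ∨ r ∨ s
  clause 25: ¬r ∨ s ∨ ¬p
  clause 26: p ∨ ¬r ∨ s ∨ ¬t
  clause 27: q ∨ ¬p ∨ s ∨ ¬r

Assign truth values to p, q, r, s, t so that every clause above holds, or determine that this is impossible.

p ↦ True, q ↦ False, r ↦ True, s ↦ True, t ↦ True

Case r = True:
From the singleton clause (t), t = True.
Case p = True:
From the singleton clause (¬q), q = False.
From the singleton clause (s), s = True.
This assignment satisfies each clause.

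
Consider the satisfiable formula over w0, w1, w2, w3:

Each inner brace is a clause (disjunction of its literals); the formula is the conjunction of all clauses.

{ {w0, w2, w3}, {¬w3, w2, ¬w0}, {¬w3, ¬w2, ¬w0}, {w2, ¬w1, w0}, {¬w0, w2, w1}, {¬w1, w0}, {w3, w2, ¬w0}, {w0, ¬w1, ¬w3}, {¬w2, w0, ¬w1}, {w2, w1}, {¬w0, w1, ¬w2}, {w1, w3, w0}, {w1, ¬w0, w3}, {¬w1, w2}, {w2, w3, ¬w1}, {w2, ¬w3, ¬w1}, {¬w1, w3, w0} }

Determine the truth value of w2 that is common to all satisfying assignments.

True

Suppose w2 = False.
From the singleton clause (w1), w1 = True.
That conflicts with the unit clause (¬w1).
So every satisfying assignment has w2 = True.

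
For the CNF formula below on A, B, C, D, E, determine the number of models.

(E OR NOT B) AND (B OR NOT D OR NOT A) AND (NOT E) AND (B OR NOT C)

3

There are 2^5 = 32 truth assignments over (A, B, C, D, E).
Split on A. With A = true, the clauses containing A are satisfied and NOT A drops from the rest; 1 of the 2^4 = 16 assignments to the other variables satisfy what remains.
With A = false, by the same count on the reduced clause set, 2 assignments work.
(One model: A=F, B=F, C=F, D=F, E=F.)
Total: 1 + 2 = 3.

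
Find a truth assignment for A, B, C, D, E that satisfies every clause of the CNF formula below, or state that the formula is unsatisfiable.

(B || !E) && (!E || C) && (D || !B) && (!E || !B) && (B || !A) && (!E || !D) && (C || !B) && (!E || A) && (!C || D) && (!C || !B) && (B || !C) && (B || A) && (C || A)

Case B = true:
The clause (D) is unit, so D = true.
The clause (!E) is unit, so E = false.
The clause (C) is unit, so C = true.
But (!C) is also a unit clause — contradiction.
That branch fails; take B = false instead.
The clause (!E) is unit, so E = false.
The clause (!A) is unit, so A = false.
But (A) is also a unit clause — contradiction.
Both values of B lead to a conflict.

UNSATISFIABLE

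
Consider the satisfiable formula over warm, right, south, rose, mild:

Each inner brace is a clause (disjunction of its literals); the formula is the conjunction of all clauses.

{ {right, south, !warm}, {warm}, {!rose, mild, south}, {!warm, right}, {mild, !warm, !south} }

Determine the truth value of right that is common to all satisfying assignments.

True

Suppose right = false.
(warm) alone gives warm = true.
That conflicts with the unit clause (!warm).
So every satisfying assignment has right = True.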